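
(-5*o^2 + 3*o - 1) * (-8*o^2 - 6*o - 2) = 40*o^4 + 6*o^3 + 2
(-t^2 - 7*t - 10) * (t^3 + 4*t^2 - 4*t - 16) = -t^5 - 11*t^4 - 34*t^3 + 4*t^2 + 152*t + 160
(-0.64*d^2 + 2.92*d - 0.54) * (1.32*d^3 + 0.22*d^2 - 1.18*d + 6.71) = -0.8448*d^5 + 3.7136*d^4 + 0.6848*d^3 - 7.8588*d^2 + 20.2304*d - 3.6234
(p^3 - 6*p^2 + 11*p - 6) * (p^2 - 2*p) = p^5 - 8*p^4 + 23*p^3 - 28*p^2 + 12*p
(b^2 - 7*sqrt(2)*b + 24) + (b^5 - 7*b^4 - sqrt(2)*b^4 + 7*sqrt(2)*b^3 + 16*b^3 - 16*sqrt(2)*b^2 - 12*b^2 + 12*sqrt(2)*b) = b^5 - 7*b^4 - sqrt(2)*b^4 + 7*sqrt(2)*b^3 + 16*b^3 - 16*sqrt(2)*b^2 - 11*b^2 + 5*sqrt(2)*b + 24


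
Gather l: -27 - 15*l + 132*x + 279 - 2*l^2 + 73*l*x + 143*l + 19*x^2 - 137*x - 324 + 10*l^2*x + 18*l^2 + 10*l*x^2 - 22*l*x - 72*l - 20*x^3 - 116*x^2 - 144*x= l^2*(10*x + 16) + l*(10*x^2 + 51*x + 56) - 20*x^3 - 97*x^2 - 149*x - 72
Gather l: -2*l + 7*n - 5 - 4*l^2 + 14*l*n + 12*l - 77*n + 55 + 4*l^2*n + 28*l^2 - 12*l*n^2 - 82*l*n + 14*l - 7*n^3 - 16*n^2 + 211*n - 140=l^2*(4*n + 24) + l*(-12*n^2 - 68*n + 24) - 7*n^3 - 16*n^2 + 141*n - 90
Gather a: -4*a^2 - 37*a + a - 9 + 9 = -4*a^2 - 36*a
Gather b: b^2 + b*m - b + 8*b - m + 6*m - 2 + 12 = b^2 + b*(m + 7) + 5*m + 10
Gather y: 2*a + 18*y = 2*a + 18*y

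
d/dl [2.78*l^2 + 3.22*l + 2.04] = 5.56*l + 3.22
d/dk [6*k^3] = 18*k^2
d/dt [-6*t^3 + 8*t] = 8 - 18*t^2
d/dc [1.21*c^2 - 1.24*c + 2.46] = 2.42*c - 1.24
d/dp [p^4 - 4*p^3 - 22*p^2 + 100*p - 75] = 4*p^3 - 12*p^2 - 44*p + 100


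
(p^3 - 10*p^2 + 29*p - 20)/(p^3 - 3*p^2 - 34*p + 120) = (p - 1)/(p + 6)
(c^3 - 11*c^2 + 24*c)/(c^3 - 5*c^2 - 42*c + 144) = c/(c + 6)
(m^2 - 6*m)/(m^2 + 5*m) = (m - 6)/(m + 5)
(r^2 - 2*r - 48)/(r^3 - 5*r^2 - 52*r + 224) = (r + 6)/(r^2 + 3*r - 28)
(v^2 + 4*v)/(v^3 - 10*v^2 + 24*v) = (v + 4)/(v^2 - 10*v + 24)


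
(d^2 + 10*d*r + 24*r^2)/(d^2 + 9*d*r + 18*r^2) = (d + 4*r)/(d + 3*r)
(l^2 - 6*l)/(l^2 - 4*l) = (l - 6)/(l - 4)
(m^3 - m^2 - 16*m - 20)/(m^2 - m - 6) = (m^2 - 3*m - 10)/(m - 3)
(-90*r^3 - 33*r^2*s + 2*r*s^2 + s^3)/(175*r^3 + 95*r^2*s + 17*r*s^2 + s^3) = (-18*r^2 - 3*r*s + s^2)/(35*r^2 + 12*r*s + s^2)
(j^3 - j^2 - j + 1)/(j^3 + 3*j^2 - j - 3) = (j - 1)/(j + 3)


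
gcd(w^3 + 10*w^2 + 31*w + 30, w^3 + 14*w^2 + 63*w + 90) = w^2 + 8*w + 15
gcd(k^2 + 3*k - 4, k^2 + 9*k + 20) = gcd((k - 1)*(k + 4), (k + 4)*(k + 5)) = k + 4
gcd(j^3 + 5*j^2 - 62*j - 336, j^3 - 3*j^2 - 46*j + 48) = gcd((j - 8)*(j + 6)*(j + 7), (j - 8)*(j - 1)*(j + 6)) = j^2 - 2*j - 48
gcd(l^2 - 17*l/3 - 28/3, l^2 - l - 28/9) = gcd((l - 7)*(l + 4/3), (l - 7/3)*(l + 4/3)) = l + 4/3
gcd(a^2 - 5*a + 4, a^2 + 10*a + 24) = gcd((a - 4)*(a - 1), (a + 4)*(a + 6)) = 1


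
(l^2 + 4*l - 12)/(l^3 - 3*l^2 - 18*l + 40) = (l + 6)/(l^2 - l - 20)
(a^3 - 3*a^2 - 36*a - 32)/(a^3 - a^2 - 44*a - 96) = (a + 1)/(a + 3)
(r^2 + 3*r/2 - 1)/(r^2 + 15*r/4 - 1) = 2*(2*r^2 + 3*r - 2)/(4*r^2 + 15*r - 4)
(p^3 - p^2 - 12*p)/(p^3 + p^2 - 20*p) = (p + 3)/(p + 5)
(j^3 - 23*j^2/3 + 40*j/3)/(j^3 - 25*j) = (j - 8/3)/(j + 5)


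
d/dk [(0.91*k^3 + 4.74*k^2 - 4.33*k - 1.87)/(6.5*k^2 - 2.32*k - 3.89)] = (5.915*k^4 - 4.2224*k^3 + 6.52849999999999*k^2 - 12.5672*k + 12.5053)/(42.25*k^4 - 30.16*k^3 - 45.1876*k^2 + 18.0496*k + 15.1321)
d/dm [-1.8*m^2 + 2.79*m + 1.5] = 2.79 - 3.6*m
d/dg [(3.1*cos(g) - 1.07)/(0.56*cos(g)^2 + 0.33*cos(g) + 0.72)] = (1.736*cos(g)^2 - 1.1984*cos(g) - 2.5851)*sin(g)/(0.3136*cos(g)^4 + 0.3696*cos(g)^3 + 0.9153*cos(g)^2 + 0.4752*cos(g) + 0.5184)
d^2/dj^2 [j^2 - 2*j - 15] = 2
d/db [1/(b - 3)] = -1/(b - 3)^2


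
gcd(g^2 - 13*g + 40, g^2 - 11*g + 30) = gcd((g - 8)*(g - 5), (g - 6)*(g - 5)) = g - 5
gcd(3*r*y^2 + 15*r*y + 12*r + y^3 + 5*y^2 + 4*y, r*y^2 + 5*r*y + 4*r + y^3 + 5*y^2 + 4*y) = y^2 + 5*y + 4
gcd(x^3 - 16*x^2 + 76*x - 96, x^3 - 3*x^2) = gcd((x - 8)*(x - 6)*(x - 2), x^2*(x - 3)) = 1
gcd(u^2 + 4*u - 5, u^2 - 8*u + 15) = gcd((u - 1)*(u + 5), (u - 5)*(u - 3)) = 1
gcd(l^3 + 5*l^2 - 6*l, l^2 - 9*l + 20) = 1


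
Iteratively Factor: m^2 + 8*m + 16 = (m + 4)*(m + 4)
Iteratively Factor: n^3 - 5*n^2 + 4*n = (n - 1)*(n^2 - 4*n) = (n - 4)*(n - 1)*(n)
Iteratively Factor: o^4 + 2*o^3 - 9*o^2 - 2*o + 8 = (o + 4)*(o^3 - 2*o^2 - o + 2) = (o - 2)*(o + 4)*(o^2 - 1) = (o - 2)*(o - 1)*(o + 4)*(o + 1)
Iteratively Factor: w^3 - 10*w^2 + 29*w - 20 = (w - 1)*(w^2 - 9*w + 20) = (w - 5)*(w - 1)*(w - 4)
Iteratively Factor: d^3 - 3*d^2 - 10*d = (d)*(d^2 - 3*d - 10) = d*(d - 5)*(d + 2)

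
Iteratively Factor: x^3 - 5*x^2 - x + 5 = (x - 1)*(x^2 - 4*x - 5) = (x - 1)*(x + 1)*(x - 5)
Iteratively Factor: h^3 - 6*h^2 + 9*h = (h)*(h^2 - 6*h + 9) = h*(h - 3)*(h - 3)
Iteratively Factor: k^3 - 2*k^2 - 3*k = (k + 1)*(k^2 - 3*k) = k*(k + 1)*(k - 3)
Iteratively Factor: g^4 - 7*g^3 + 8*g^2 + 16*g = (g + 1)*(g^3 - 8*g^2 + 16*g) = g*(g + 1)*(g^2 - 8*g + 16) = g*(g - 4)*(g + 1)*(g - 4)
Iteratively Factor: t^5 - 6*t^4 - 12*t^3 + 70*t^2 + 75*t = (t - 5)*(t^4 - t^3 - 17*t^2 - 15*t) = (t - 5)*(t + 1)*(t^3 - 2*t^2 - 15*t) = t*(t - 5)*(t + 1)*(t^2 - 2*t - 15) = t*(t - 5)*(t + 1)*(t + 3)*(t - 5)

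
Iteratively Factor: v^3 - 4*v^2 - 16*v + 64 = (v + 4)*(v^2 - 8*v + 16) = (v - 4)*(v + 4)*(v - 4)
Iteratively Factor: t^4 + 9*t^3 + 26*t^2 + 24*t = (t)*(t^3 + 9*t^2 + 26*t + 24) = t*(t + 2)*(t^2 + 7*t + 12) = t*(t + 2)*(t + 4)*(t + 3)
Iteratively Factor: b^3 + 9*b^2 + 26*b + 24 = (b + 2)*(b^2 + 7*b + 12) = (b + 2)*(b + 4)*(b + 3)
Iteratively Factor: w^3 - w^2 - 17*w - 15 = (w - 5)*(w^2 + 4*w + 3) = (w - 5)*(w + 3)*(w + 1)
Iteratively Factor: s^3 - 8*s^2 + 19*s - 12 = (s - 4)*(s^2 - 4*s + 3) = (s - 4)*(s - 3)*(s - 1)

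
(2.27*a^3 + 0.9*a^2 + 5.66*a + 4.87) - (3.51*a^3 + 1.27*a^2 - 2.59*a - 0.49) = -1.24*a^3 - 0.37*a^2 + 8.25*a + 5.36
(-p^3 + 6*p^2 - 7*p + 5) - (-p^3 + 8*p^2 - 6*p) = -2*p^2 - p + 5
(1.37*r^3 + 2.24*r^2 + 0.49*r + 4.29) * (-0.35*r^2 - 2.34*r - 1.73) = -0.4795*r^5 - 3.9898*r^4 - 7.7832*r^3 - 6.5233*r^2 - 10.8863*r - 7.4217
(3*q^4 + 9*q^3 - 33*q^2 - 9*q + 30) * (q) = 3*q^5 + 9*q^4 - 33*q^3 - 9*q^2 + 30*q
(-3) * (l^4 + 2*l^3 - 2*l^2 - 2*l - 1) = -3*l^4 - 6*l^3 + 6*l^2 + 6*l + 3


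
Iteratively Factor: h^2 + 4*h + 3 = (h + 1)*(h + 3)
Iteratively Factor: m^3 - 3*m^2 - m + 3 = (m - 3)*(m^2 - 1) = (m - 3)*(m + 1)*(m - 1)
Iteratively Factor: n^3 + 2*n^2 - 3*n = (n + 3)*(n^2 - n) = n*(n + 3)*(n - 1)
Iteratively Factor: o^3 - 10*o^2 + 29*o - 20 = (o - 5)*(o^2 - 5*o + 4) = (o - 5)*(o - 4)*(o - 1)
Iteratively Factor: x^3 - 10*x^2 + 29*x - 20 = (x - 4)*(x^2 - 6*x + 5) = (x - 5)*(x - 4)*(x - 1)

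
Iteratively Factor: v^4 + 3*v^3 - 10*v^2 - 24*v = (v + 2)*(v^3 + v^2 - 12*v) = (v - 3)*(v + 2)*(v^2 + 4*v) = v*(v - 3)*(v + 2)*(v + 4)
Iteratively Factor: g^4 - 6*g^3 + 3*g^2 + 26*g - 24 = (g - 4)*(g^3 - 2*g^2 - 5*g + 6) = (g - 4)*(g - 3)*(g^2 + g - 2) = (g - 4)*(g - 3)*(g - 1)*(g + 2)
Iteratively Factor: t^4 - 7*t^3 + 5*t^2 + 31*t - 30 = (t + 2)*(t^3 - 9*t^2 + 23*t - 15) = (t - 1)*(t + 2)*(t^2 - 8*t + 15) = (t - 5)*(t - 1)*(t + 2)*(t - 3)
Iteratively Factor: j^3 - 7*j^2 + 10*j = (j - 5)*(j^2 - 2*j) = (j - 5)*(j - 2)*(j)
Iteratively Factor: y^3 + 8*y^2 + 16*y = (y)*(y^2 + 8*y + 16) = y*(y + 4)*(y + 4)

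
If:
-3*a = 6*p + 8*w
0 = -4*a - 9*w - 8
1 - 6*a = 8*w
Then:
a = 73/22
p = 197/132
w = -26/11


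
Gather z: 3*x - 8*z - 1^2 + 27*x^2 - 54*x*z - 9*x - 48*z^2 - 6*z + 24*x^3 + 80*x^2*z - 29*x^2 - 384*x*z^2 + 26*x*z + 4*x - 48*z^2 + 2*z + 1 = 24*x^3 - 2*x^2 - 2*x + z^2*(-384*x - 96) + z*(80*x^2 - 28*x - 12)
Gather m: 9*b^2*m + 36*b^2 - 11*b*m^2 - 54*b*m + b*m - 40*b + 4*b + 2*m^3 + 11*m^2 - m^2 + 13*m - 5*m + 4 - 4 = 36*b^2 - 36*b + 2*m^3 + m^2*(10 - 11*b) + m*(9*b^2 - 53*b + 8)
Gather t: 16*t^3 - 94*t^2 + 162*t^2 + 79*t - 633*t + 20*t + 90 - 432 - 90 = 16*t^3 + 68*t^2 - 534*t - 432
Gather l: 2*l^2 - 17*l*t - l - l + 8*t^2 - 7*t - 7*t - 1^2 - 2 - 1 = 2*l^2 + l*(-17*t - 2) + 8*t^2 - 14*t - 4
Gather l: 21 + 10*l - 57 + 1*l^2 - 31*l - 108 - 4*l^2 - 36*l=-3*l^2 - 57*l - 144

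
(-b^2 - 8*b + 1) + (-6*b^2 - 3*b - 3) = -7*b^2 - 11*b - 2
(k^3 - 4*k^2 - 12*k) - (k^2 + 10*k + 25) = k^3 - 5*k^2 - 22*k - 25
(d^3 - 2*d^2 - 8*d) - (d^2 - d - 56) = d^3 - 3*d^2 - 7*d + 56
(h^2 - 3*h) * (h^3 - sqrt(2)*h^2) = h^5 - 3*h^4 - sqrt(2)*h^4 + 3*sqrt(2)*h^3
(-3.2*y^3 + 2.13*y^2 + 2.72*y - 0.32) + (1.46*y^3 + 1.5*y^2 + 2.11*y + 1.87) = -1.74*y^3 + 3.63*y^2 + 4.83*y + 1.55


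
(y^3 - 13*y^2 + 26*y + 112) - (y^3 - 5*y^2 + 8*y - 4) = -8*y^2 + 18*y + 116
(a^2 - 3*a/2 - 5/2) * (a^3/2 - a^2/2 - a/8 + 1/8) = a^5/2 - 5*a^4/4 - 5*a^3/8 + 25*a^2/16 + a/8 - 5/16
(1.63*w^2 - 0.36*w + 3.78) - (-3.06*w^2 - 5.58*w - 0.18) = 4.69*w^2 + 5.22*w + 3.96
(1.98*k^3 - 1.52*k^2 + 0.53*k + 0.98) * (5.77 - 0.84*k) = -1.6632*k^4 + 12.7014*k^3 - 9.2156*k^2 + 2.2349*k + 5.6546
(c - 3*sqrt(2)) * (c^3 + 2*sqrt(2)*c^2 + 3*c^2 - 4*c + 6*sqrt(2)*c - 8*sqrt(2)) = c^4 - sqrt(2)*c^3 + 3*c^3 - 16*c^2 - 3*sqrt(2)*c^2 - 36*c + 4*sqrt(2)*c + 48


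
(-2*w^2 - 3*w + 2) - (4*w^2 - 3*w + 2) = -6*w^2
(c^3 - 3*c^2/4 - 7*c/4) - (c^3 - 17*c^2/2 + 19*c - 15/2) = 31*c^2/4 - 83*c/4 + 15/2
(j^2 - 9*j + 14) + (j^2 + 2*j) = 2*j^2 - 7*j + 14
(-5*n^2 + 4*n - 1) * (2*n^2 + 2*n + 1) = -10*n^4 - 2*n^3 + n^2 + 2*n - 1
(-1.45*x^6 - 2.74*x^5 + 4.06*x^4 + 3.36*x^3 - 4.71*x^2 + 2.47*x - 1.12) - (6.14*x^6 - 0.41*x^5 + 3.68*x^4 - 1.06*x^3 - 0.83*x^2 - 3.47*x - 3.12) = -7.59*x^6 - 2.33*x^5 + 0.379999999999999*x^4 + 4.42*x^3 - 3.88*x^2 + 5.94*x + 2.0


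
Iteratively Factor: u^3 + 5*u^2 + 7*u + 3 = (u + 1)*(u^2 + 4*u + 3) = (u + 1)^2*(u + 3)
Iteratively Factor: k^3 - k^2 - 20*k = (k + 4)*(k^2 - 5*k) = k*(k + 4)*(k - 5)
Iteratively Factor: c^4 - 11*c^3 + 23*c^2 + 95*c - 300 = (c - 5)*(c^3 - 6*c^2 - 7*c + 60) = (c - 5)^2*(c^2 - c - 12) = (c - 5)^2*(c + 3)*(c - 4)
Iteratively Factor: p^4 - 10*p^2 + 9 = (p + 3)*(p^3 - 3*p^2 - p + 3) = (p - 1)*(p + 3)*(p^2 - 2*p - 3) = (p - 1)*(p + 1)*(p + 3)*(p - 3)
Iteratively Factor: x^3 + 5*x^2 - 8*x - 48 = (x - 3)*(x^2 + 8*x + 16) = (x - 3)*(x + 4)*(x + 4)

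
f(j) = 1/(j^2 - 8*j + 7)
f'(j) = (8 - 2*j)/(j^2 - 8*j + 7)^2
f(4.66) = -0.12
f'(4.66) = -0.02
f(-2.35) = 0.03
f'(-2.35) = 0.01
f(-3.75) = 0.02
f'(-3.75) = 0.01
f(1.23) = -0.75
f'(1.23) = 3.15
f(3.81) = -0.11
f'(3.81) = 0.00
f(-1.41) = 0.05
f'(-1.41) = 0.03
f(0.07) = 0.16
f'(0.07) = 0.19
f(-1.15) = 0.06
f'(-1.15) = 0.03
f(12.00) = 0.02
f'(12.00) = -0.00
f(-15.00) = 0.00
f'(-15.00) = 0.00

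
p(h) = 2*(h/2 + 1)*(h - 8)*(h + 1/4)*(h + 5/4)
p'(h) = 2*(h/2 + 1)*(h - 8)*(h + 1/4) + 2*(h/2 + 1)*(h - 8)*(h + 5/4) + 2*(h/2 + 1)*(h + 1/4)*(h + 5/4) + (h - 8)*(h + 1/4)*(h + 5/4)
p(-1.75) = -1.83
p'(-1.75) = -2.25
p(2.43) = -243.36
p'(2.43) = -168.18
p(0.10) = -7.84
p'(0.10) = -30.94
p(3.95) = -526.29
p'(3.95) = -185.02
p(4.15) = -562.58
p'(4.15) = -177.39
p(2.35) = -230.05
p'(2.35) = -164.55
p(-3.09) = 63.17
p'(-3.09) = -120.22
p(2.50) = -255.23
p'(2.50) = -171.19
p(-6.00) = 1529.50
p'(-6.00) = -1079.62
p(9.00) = 1042.94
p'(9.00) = 1352.25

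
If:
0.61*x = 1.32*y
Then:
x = 2.16393442622951*y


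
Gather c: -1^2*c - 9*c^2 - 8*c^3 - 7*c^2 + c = -8*c^3 - 16*c^2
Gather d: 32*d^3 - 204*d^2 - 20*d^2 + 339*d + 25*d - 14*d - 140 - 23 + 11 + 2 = 32*d^3 - 224*d^2 + 350*d - 150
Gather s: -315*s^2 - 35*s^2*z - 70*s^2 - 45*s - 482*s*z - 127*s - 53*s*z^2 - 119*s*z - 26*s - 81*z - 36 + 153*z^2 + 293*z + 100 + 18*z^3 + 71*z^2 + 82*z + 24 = s^2*(-35*z - 385) + s*(-53*z^2 - 601*z - 198) + 18*z^3 + 224*z^2 + 294*z + 88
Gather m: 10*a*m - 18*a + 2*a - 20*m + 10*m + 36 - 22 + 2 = -16*a + m*(10*a - 10) + 16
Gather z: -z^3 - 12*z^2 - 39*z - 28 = -z^3 - 12*z^2 - 39*z - 28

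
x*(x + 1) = x^2 + x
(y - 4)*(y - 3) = y^2 - 7*y + 12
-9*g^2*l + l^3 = l*(-3*g + l)*(3*g + l)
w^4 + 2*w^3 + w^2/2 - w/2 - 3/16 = (w - 1/2)*(w + 1/2)^2*(w + 3/2)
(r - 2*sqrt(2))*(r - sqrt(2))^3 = r^4 - 5*sqrt(2)*r^3 + 18*r^2 - 14*sqrt(2)*r + 8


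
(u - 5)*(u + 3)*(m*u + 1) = m*u^3 - 2*m*u^2 - 15*m*u + u^2 - 2*u - 15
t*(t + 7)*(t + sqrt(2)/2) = t^3 + sqrt(2)*t^2/2 + 7*t^2 + 7*sqrt(2)*t/2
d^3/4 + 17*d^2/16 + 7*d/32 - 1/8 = (d/4 + 1)*(d - 1/4)*(d + 1/2)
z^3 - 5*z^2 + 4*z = z*(z - 4)*(z - 1)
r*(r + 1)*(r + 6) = r^3 + 7*r^2 + 6*r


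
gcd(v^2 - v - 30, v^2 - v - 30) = v^2 - v - 30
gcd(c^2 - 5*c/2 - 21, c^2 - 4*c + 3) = 1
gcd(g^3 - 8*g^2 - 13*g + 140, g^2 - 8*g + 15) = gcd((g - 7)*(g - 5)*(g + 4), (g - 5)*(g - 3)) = g - 5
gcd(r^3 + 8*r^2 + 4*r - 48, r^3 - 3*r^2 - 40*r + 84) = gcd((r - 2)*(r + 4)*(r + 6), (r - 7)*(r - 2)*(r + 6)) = r^2 + 4*r - 12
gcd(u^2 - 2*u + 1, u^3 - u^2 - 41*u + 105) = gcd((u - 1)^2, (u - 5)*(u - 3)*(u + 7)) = 1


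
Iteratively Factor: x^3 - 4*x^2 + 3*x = (x - 3)*(x^2 - x) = x*(x - 3)*(x - 1)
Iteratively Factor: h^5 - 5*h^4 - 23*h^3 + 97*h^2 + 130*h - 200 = (h - 1)*(h^4 - 4*h^3 - 27*h^2 + 70*h + 200) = (h - 1)*(h + 4)*(h^3 - 8*h^2 + 5*h + 50) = (h - 5)*(h - 1)*(h + 4)*(h^2 - 3*h - 10) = (h - 5)*(h - 1)*(h + 2)*(h + 4)*(h - 5)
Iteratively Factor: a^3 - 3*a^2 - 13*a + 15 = (a + 3)*(a^2 - 6*a + 5) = (a - 5)*(a + 3)*(a - 1)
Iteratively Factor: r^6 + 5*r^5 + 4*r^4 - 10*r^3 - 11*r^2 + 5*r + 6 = (r + 1)*(r^5 + 4*r^4 - 10*r^2 - r + 6) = (r + 1)*(r + 2)*(r^4 + 2*r^3 - 4*r^2 - 2*r + 3) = (r + 1)^2*(r + 2)*(r^3 + r^2 - 5*r + 3) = (r + 1)^2*(r + 2)*(r + 3)*(r^2 - 2*r + 1) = (r - 1)*(r + 1)^2*(r + 2)*(r + 3)*(r - 1)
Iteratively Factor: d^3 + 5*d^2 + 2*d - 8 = (d - 1)*(d^2 + 6*d + 8) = (d - 1)*(d + 2)*(d + 4)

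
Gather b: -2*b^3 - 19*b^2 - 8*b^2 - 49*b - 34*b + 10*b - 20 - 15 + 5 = -2*b^3 - 27*b^2 - 73*b - 30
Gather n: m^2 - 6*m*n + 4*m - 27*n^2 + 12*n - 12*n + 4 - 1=m^2 - 6*m*n + 4*m - 27*n^2 + 3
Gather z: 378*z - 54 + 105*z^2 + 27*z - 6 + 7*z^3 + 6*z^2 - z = 7*z^3 + 111*z^2 + 404*z - 60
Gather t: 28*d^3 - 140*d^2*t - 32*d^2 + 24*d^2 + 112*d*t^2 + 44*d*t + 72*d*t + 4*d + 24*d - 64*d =28*d^3 - 8*d^2 + 112*d*t^2 - 36*d + t*(-140*d^2 + 116*d)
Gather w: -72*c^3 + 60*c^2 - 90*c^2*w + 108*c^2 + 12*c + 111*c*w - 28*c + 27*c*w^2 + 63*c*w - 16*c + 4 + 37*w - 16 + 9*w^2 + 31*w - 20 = -72*c^3 + 168*c^2 - 32*c + w^2*(27*c + 9) + w*(-90*c^2 + 174*c + 68) - 32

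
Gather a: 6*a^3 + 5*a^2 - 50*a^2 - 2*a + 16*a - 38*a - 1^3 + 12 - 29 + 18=6*a^3 - 45*a^2 - 24*a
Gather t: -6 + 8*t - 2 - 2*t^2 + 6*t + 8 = -2*t^2 + 14*t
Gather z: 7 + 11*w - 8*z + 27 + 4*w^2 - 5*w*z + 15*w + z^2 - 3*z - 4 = 4*w^2 + 26*w + z^2 + z*(-5*w - 11) + 30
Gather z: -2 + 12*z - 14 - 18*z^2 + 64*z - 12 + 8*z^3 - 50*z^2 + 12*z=8*z^3 - 68*z^2 + 88*z - 28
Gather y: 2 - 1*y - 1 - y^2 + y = 1 - y^2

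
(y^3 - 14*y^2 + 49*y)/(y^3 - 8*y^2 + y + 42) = y*(y - 7)/(y^2 - y - 6)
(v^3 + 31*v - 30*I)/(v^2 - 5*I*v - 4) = (v^2 + I*v + 30)/(v - 4*I)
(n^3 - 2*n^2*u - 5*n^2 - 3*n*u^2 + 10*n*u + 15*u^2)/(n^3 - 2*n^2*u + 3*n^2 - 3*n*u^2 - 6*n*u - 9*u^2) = (n - 5)/(n + 3)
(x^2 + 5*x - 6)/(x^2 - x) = (x + 6)/x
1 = 1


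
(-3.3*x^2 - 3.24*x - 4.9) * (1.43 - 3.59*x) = 11.847*x^3 + 6.9126*x^2 + 12.9578*x - 7.007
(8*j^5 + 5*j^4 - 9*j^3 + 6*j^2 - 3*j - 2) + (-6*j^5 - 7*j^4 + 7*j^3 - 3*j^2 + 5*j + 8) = 2*j^5 - 2*j^4 - 2*j^3 + 3*j^2 + 2*j + 6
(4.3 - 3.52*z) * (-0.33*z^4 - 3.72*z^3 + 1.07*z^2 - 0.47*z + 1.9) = 1.1616*z^5 + 11.6754*z^4 - 19.7624*z^3 + 6.2554*z^2 - 8.709*z + 8.17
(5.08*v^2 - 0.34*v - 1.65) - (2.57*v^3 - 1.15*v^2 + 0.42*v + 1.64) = -2.57*v^3 + 6.23*v^2 - 0.76*v - 3.29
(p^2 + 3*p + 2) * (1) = p^2 + 3*p + 2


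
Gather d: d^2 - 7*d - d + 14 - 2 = d^2 - 8*d + 12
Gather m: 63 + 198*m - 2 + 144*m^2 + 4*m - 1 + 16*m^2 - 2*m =160*m^2 + 200*m + 60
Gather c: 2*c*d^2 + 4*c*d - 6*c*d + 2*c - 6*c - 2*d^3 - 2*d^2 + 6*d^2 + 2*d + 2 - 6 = c*(2*d^2 - 2*d - 4) - 2*d^3 + 4*d^2 + 2*d - 4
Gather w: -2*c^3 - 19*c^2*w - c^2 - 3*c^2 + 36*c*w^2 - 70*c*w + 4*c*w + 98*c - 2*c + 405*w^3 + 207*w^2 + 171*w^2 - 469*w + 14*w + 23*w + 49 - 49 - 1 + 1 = -2*c^3 - 4*c^2 + 96*c + 405*w^3 + w^2*(36*c + 378) + w*(-19*c^2 - 66*c - 432)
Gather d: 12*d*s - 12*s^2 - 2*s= 12*d*s - 12*s^2 - 2*s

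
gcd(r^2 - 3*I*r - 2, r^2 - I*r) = r - I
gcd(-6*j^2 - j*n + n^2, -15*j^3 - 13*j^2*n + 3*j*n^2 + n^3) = 3*j - n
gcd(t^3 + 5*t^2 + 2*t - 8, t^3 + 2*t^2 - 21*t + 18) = t - 1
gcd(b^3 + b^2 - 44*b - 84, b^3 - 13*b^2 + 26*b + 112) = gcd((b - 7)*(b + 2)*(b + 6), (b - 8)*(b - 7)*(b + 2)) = b^2 - 5*b - 14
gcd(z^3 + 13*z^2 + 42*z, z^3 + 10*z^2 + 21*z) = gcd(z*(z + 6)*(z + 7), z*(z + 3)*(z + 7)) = z^2 + 7*z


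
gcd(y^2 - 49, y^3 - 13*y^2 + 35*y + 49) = y - 7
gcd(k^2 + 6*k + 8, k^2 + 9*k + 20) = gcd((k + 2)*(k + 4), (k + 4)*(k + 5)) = k + 4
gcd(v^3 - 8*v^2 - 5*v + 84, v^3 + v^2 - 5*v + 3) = v + 3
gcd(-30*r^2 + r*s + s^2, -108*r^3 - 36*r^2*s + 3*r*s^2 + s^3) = 6*r + s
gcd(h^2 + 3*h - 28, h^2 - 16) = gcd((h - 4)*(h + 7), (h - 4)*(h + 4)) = h - 4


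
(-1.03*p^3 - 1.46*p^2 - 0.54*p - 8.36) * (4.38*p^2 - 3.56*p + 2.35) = -4.5114*p^5 - 2.728*p^4 + 0.411899999999999*p^3 - 38.1254*p^2 + 28.4926*p - 19.646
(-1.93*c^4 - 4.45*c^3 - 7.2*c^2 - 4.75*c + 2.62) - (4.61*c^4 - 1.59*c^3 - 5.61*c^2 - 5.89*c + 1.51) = -6.54*c^4 - 2.86*c^3 - 1.59*c^2 + 1.14*c + 1.11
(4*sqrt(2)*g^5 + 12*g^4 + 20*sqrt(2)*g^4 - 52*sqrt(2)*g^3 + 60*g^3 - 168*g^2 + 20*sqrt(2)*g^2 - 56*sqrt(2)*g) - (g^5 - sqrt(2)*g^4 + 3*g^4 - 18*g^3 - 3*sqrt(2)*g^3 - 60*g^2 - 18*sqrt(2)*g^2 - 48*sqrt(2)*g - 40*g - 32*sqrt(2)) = -g^5 + 4*sqrt(2)*g^5 + 9*g^4 + 21*sqrt(2)*g^4 - 49*sqrt(2)*g^3 + 78*g^3 - 108*g^2 + 38*sqrt(2)*g^2 - 8*sqrt(2)*g + 40*g + 32*sqrt(2)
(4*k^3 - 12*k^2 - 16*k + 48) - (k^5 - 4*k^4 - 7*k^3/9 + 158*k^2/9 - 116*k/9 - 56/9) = -k^5 + 4*k^4 + 43*k^3/9 - 266*k^2/9 - 28*k/9 + 488/9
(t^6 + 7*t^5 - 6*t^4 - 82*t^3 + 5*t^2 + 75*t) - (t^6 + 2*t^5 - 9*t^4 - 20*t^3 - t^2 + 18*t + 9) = 5*t^5 + 3*t^4 - 62*t^3 + 6*t^2 + 57*t - 9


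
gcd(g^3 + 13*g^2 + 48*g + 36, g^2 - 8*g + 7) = 1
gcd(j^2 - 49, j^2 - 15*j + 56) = j - 7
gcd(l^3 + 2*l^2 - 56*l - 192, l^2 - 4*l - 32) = l^2 - 4*l - 32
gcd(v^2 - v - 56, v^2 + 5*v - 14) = v + 7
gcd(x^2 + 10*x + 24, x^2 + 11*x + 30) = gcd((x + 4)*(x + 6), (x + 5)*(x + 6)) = x + 6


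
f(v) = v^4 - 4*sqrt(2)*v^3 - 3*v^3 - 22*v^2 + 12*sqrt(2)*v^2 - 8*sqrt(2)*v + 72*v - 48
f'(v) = 4*v^3 - 12*sqrt(2)*v^2 - 9*v^2 - 44*v + 24*sqrt(2)*v - 8*sqrt(2) + 72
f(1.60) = 7.32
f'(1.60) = -5.51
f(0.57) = -16.54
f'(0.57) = 47.26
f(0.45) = -22.46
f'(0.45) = 51.27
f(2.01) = -0.32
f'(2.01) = -31.97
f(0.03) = -46.18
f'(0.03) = 60.36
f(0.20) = -36.13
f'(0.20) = 57.67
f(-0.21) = -60.88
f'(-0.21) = 61.62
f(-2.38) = -72.13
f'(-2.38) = -116.41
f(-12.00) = 34194.57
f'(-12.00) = -10470.37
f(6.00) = -438.82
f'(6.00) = -70.61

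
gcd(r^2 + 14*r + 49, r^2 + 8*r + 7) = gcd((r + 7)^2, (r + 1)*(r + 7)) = r + 7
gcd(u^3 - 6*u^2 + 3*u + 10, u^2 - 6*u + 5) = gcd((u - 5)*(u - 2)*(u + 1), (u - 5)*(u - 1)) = u - 5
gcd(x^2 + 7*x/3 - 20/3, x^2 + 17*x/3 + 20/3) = x + 4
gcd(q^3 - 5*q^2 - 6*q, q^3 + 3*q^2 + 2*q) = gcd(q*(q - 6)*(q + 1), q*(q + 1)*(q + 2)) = q^2 + q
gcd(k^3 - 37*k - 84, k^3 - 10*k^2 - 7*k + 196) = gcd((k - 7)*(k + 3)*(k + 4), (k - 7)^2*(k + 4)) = k^2 - 3*k - 28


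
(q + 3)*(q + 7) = q^2 + 10*q + 21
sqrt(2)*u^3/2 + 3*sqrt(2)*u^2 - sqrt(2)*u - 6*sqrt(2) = (u + 6)*(u - sqrt(2))*(sqrt(2)*u/2 + 1)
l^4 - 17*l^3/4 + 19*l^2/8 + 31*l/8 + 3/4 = (l - 3)*(l - 2)*(l + 1/4)*(l + 1/2)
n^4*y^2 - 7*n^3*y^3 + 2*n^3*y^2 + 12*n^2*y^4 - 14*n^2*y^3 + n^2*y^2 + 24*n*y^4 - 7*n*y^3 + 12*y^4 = (n - 4*y)*(n - 3*y)*(n*y + y)^2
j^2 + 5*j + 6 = (j + 2)*(j + 3)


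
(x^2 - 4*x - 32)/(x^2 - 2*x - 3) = (-x^2 + 4*x + 32)/(-x^2 + 2*x + 3)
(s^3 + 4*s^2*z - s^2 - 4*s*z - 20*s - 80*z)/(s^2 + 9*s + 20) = (s^2 + 4*s*z - 5*s - 20*z)/(s + 5)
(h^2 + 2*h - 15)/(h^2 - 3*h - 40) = (h - 3)/(h - 8)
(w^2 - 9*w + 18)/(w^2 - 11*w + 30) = (w - 3)/(w - 5)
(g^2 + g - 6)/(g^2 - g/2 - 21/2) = 2*(g - 2)/(2*g - 7)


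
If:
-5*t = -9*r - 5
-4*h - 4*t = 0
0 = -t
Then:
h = 0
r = -5/9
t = 0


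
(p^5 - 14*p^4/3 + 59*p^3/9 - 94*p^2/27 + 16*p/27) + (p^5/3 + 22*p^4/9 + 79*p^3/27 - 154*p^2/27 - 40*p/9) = 4*p^5/3 - 20*p^4/9 + 256*p^3/27 - 248*p^2/27 - 104*p/27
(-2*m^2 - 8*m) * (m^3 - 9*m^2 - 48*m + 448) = -2*m^5 + 10*m^4 + 168*m^3 - 512*m^2 - 3584*m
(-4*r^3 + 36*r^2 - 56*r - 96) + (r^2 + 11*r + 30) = -4*r^3 + 37*r^2 - 45*r - 66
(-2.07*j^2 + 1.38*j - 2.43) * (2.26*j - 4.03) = -4.6782*j^3 + 11.4609*j^2 - 11.0532*j + 9.7929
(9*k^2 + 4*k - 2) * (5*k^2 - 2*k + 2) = 45*k^4 + 2*k^3 + 12*k - 4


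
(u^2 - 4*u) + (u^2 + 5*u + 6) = 2*u^2 + u + 6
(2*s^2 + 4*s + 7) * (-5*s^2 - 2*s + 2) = -10*s^4 - 24*s^3 - 39*s^2 - 6*s + 14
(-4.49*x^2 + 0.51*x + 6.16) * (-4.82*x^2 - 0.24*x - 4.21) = 21.6418*x^4 - 1.3806*x^3 - 10.9107*x^2 - 3.6255*x - 25.9336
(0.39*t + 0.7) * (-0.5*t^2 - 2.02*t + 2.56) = -0.195*t^3 - 1.1378*t^2 - 0.4156*t + 1.792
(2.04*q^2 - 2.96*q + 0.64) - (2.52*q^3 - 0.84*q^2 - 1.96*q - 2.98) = -2.52*q^3 + 2.88*q^2 - 1.0*q + 3.62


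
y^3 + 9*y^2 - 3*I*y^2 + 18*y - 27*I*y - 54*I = (y + 3)*(y + 6)*(y - 3*I)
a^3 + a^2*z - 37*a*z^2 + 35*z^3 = (a - 5*z)*(a - z)*(a + 7*z)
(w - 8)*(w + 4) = w^2 - 4*w - 32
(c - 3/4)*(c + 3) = c^2 + 9*c/4 - 9/4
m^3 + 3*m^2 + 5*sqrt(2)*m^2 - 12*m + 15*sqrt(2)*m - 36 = (m + 3)*(m - sqrt(2))*(m + 6*sqrt(2))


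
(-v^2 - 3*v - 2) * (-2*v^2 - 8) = 2*v^4 + 6*v^3 + 12*v^2 + 24*v + 16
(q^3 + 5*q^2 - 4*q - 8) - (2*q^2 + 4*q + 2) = q^3 + 3*q^2 - 8*q - 10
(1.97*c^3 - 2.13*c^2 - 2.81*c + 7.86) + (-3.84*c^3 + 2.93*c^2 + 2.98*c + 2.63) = -1.87*c^3 + 0.8*c^2 + 0.17*c + 10.49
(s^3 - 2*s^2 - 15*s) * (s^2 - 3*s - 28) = s^5 - 5*s^4 - 37*s^3 + 101*s^2 + 420*s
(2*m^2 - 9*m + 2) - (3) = 2*m^2 - 9*m - 1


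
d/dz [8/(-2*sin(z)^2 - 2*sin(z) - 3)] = 16*(sin(2*z) + cos(z))/(2*sin(z) - cos(2*z) + 4)^2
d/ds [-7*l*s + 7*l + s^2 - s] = -7*l + 2*s - 1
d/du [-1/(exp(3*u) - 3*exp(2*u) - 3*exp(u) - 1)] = 3*(exp(2*u) - 2*exp(u) - 1)*exp(u)/(-exp(3*u) + 3*exp(2*u) + 3*exp(u) + 1)^2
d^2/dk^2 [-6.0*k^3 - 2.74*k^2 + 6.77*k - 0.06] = -36.0*k - 5.48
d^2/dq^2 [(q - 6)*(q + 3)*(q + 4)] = 6*q + 2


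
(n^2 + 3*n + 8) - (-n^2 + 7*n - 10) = 2*n^2 - 4*n + 18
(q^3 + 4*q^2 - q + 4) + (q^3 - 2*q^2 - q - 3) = 2*q^3 + 2*q^2 - 2*q + 1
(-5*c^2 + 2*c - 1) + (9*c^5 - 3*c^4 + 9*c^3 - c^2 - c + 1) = 9*c^5 - 3*c^4 + 9*c^3 - 6*c^2 + c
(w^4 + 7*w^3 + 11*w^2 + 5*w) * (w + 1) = w^5 + 8*w^4 + 18*w^3 + 16*w^2 + 5*w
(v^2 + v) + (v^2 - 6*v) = 2*v^2 - 5*v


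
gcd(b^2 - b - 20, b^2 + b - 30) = b - 5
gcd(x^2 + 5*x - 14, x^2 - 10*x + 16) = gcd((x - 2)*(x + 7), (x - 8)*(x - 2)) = x - 2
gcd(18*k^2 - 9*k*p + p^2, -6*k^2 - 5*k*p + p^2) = -6*k + p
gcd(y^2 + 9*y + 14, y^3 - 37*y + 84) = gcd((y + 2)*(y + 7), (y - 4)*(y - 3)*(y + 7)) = y + 7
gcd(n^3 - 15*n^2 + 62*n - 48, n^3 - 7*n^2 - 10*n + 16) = n^2 - 9*n + 8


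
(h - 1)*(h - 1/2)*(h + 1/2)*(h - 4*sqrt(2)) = h^4 - 4*sqrt(2)*h^3 - h^3 - h^2/4 + 4*sqrt(2)*h^2 + h/4 + sqrt(2)*h - sqrt(2)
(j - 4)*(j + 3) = j^2 - j - 12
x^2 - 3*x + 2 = (x - 2)*(x - 1)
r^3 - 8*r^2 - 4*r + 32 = (r - 8)*(r - 2)*(r + 2)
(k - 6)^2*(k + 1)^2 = k^4 - 10*k^3 + 13*k^2 + 60*k + 36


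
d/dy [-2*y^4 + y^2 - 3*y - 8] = -8*y^3 + 2*y - 3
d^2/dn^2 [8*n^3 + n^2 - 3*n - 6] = 48*n + 2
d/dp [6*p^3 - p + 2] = 18*p^2 - 1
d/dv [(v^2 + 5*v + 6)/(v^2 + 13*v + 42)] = 4*(2*v^2 + 18*v + 33)/(v^4 + 26*v^3 + 253*v^2 + 1092*v + 1764)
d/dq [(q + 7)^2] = 2*q + 14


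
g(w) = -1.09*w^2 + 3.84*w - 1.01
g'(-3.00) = 10.38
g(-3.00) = -22.34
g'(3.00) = -2.70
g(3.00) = 0.70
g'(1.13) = 1.38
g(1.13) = 1.94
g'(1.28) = 1.05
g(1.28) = 2.12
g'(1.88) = -0.26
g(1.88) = 2.36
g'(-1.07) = 6.17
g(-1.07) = -6.37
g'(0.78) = 2.14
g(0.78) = 1.32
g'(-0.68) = 5.32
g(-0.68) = -4.13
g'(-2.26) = 8.77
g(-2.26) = -15.26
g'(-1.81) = 7.79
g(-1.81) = -11.53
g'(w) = 3.84 - 2.18*w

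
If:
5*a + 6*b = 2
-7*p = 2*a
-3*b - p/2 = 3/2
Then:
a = 35/37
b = -101/222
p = -10/37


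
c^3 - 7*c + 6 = (c - 2)*(c - 1)*(c + 3)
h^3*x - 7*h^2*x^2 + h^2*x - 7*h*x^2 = h*(h - 7*x)*(h*x + x)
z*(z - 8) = z^2 - 8*z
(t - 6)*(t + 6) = t^2 - 36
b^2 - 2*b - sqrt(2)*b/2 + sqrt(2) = (b - 2)*(b - sqrt(2)/2)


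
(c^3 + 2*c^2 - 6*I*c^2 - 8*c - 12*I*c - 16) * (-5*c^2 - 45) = -5*c^5 - 10*c^4 + 30*I*c^4 - 5*c^3 + 60*I*c^3 - 10*c^2 + 270*I*c^2 + 360*c + 540*I*c + 720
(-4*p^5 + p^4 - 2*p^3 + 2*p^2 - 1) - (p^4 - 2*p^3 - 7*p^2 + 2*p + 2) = -4*p^5 + 9*p^2 - 2*p - 3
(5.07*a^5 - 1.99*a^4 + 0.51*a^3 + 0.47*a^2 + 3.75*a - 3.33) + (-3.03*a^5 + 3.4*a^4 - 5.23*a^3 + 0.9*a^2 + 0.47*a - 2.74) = 2.04*a^5 + 1.41*a^4 - 4.72*a^3 + 1.37*a^2 + 4.22*a - 6.07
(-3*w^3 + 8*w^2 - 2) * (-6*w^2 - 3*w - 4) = 18*w^5 - 39*w^4 - 12*w^3 - 20*w^2 + 6*w + 8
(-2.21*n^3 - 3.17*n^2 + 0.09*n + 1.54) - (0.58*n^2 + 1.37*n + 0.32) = -2.21*n^3 - 3.75*n^2 - 1.28*n + 1.22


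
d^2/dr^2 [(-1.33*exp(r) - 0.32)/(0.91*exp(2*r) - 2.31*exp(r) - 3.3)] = (-1.101373*exp(4*r) - 3.855761*exp(3*r) - 21.945924*exp(2*r) + 4.587198*exp(r) - 12.04434)*exp(r)/(0.753571*exp(6*r) - 5.738733*exp(5*r) + 6.369363*exp(4*r) + 29.295189*exp(3*r) - 23.09769*exp(2*r) - 75.4677*exp(r) - 35.937)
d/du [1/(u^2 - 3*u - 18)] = (3 - 2*u)/(-u^2 + 3*u + 18)^2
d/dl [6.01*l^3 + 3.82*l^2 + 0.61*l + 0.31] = 18.03*l^2 + 7.64*l + 0.61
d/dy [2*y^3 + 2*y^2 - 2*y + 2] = 6*y^2 + 4*y - 2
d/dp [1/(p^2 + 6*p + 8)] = 2*(-p - 3)/(p^2 + 6*p + 8)^2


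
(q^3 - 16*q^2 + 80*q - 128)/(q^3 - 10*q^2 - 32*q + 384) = (q^2 - 8*q + 16)/(q^2 - 2*q - 48)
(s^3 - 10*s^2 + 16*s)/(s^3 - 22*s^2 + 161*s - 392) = s*(s - 2)/(s^2 - 14*s + 49)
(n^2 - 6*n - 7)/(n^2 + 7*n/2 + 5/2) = 2*(n - 7)/(2*n + 5)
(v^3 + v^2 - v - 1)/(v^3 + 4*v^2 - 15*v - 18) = (v^2 - 1)/(v^2 + 3*v - 18)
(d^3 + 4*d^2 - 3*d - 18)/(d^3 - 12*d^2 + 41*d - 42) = (d^2 + 6*d + 9)/(d^2 - 10*d + 21)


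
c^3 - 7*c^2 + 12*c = c*(c - 4)*(c - 3)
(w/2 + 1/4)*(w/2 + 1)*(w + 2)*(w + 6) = w^4/4 + 21*w^3/8 + 33*w^2/4 + 19*w/2 + 3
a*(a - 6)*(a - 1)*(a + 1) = a^4 - 6*a^3 - a^2 + 6*a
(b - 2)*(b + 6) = b^2 + 4*b - 12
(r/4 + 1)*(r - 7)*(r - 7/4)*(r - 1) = r^4/4 - 23*r^3/16 - 9*r^2/2 + 287*r/16 - 49/4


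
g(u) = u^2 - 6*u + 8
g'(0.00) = -6.00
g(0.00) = 8.00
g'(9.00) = 12.00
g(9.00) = 35.00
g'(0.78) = -4.44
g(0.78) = 3.93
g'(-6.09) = -18.18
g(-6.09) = 81.63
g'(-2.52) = -11.04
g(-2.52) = 29.47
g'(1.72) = -2.56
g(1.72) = 0.64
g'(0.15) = -5.70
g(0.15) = 7.12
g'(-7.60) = -21.20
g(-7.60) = 111.36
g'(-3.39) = -12.78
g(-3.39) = 39.83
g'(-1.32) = -8.64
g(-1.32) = 17.66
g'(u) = 2*u - 6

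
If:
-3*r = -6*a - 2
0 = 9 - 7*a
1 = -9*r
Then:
No Solution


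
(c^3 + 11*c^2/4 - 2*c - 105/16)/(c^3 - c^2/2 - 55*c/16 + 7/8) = (4*c^2 + 4*c - 15)/(4*c^2 - 9*c + 2)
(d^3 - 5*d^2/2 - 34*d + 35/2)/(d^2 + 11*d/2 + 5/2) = (2*d^2 - 15*d + 7)/(2*d + 1)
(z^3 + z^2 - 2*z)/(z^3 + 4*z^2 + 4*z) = (z - 1)/(z + 2)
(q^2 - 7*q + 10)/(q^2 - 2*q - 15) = (q - 2)/(q + 3)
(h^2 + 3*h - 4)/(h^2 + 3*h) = (h^2 + 3*h - 4)/(h*(h + 3))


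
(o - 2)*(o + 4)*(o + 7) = o^3 + 9*o^2 + 6*o - 56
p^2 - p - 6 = (p - 3)*(p + 2)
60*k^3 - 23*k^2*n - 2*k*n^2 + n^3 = (-4*k + n)*(-3*k + n)*(5*k + n)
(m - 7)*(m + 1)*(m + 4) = m^3 - 2*m^2 - 31*m - 28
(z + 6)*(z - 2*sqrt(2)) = z^2 - 2*sqrt(2)*z + 6*z - 12*sqrt(2)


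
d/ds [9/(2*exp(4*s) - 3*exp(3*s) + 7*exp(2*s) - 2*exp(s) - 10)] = (-72*exp(3*s) + 81*exp(2*s) - 126*exp(s) + 18)*exp(s)/(-2*exp(4*s) + 3*exp(3*s) - 7*exp(2*s) + 2*exp(s) + 10)^2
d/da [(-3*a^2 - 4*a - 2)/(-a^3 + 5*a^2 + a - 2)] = (-3*a^4 - 8*a^3 + 11*a^2 + 32*a + 10)/(a^6 - 10*a^5 + 23*a^4 + 14*a^3 - 19*a^2 - 4*a + 4)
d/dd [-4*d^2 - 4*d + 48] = -8*d - 4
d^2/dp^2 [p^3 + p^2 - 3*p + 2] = 6*p + 2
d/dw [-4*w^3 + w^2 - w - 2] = -12*w^2 + 2*w - 1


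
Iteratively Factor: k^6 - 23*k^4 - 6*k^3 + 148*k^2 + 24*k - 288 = (k - 2)*(k^5 + 2*k^4 - 19*k^3 - 44*k^2 + 60*k + 144) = (k - 2)*(k + 2)*(k^4 - 19*k^2 - 6*k + 72) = (k - 4)*(k - 2)*(k + 2)*(k^3 + 4*k^2 - 3*k - 18) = (k - 4)*(k - 2)*(k + 2)*(k + 3)*(k^2 + k - 6) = (k - 4)*(k - 2)*(k + 2)*(k + 3)^2*(k - 2)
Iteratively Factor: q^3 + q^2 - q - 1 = (q + 1)*(q^2 - 1) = (q + 1)^2*(q - 1)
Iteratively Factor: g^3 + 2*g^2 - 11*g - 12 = (g + 1)*(g^2 + g - 12) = (g + 1)*(g + 4)*(g - 3)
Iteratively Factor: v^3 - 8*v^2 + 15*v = (v - 3)*(v^2 - 5*v) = (v - 5)*(v - 3)*(v)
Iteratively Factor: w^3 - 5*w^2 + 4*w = (w - 4)*(w^2 - w) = w*(w - 4)*(w - 1)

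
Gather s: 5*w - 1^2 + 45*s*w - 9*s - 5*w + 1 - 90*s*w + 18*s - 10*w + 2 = s*(9 - 45*w) - 10*w + 2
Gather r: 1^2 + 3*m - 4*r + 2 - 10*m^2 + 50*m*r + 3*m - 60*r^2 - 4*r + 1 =-10*m^2 + 6*m - 60*r^2 + r*(50*m - 8) + 4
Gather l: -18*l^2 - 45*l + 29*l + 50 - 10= -18*l^2 - 16*l + 40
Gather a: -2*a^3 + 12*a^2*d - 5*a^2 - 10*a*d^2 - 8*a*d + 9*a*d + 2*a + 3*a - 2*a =-2*a^3 + a^2*(12*d - 5) + a*(-10*d^2 + d + 3)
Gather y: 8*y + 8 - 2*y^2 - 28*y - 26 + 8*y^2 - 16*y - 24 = 6*y^2 - 36*y - 42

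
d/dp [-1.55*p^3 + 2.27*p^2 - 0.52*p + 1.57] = -4.65*p^2 + 4.54*p - 0.52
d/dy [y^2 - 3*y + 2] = 2*y - 3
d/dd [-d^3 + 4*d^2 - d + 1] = -3*d^2 + 8*d - 1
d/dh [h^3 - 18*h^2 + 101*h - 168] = 3*h^2 - 36*h + 101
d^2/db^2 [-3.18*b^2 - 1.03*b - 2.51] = -6.36000000000000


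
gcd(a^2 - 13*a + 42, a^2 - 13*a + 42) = a^2 - 13*a + 42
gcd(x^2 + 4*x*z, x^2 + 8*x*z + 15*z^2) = 1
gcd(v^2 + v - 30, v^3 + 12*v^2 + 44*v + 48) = v + 6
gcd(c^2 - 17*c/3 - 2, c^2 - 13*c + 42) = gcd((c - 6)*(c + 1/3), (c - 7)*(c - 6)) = c - 6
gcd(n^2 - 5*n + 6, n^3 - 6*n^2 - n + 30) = n - 3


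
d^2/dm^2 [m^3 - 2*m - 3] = 6*m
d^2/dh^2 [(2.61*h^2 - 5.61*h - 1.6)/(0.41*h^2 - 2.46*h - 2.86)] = (-4.44089209850063e-16*h^4 + 3.37880999999999*h^3 + 16.749156*h^2 - 29.787156*h + 98.519504)/(0.068921*h^6 - 1.240578*h^5 + 6.00117*h^4 + 2.42064*h^3 - 41.86182*h^2 - 60.365448*h - 23.393656)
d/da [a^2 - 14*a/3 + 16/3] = 2*a - 14/3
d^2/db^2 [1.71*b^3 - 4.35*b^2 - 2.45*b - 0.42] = 10.26*b - 8.7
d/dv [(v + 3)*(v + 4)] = 2*v + 7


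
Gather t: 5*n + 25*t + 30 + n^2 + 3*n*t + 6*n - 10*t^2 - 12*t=n^2 + 11*n - 10*t^2 + t*(3*n + 13) + 30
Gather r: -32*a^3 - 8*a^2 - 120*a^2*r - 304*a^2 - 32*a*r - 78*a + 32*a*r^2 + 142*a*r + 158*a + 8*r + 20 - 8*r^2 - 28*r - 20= -32*a^3 - 312*a^2 + 80*a + r^2*(32*a - 8) + r*(-120*a^2 + 110*a - 20)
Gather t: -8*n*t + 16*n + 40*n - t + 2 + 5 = 56*n + t*(-8*n - 1) + 7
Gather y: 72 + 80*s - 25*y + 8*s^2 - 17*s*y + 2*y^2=8*s^2 + 80*s + 2*y^2 + y*(-17*s - 25) + 72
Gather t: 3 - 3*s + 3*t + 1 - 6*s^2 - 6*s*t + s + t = -6*s^2 - 2*s + t*(4 - 6*s) + 4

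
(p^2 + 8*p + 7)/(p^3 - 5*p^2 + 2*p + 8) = (p + 7)/(p^2 - 6*p + 8)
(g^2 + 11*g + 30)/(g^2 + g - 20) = (g + 6)/(g - 4)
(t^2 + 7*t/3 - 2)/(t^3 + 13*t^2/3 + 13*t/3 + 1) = (3*t - 2)/(3*t^2 + 4*t + 1)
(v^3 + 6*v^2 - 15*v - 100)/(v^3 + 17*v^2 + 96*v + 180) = (v^2 + v - 20)/(v^2 + 12*v + 36)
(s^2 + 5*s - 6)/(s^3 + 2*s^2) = (s^2 + 5*s - 6)/(s^2*(s + 2))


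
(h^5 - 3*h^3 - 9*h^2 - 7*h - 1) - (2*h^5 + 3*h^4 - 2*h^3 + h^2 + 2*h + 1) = -h^5 - 3*h^4 - h^3 - 10*h^2 - 9*h - 2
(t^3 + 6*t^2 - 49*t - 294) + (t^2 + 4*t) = t^3 + 7*t^2 - 45*t - 294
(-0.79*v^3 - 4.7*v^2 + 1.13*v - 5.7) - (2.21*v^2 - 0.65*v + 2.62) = -0.79*v^3 - 6.91*v^2 + 1.78*v - 8.32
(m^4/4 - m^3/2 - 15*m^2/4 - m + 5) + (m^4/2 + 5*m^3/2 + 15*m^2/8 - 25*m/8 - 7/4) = 3*m^4/4 + 2*m^3 - 15*m^2/8 - 33*m/8 + 13/4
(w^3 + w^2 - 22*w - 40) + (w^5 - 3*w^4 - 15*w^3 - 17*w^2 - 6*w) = w^5 - 3*w^4 - 14*w^3 - 16*w^2 - 28*w - 40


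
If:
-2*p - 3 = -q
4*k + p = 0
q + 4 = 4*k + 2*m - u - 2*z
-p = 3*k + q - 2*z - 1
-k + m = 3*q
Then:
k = 2/9 - 2*z/9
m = 46*z/9 + 35/9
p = 8*z/9 - 8/9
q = 16*z/9 + 11/9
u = 50*z/9 + 31/9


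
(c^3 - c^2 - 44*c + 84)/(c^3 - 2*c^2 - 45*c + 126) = (c - 2)/(c - 3)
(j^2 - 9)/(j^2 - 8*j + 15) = (j + 3)/(j - 5)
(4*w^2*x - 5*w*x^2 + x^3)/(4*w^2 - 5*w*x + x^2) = x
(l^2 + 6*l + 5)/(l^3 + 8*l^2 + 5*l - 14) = (l^2 + 6*l + 5)/(l^3 + 8*l^2 + 5*l - 14)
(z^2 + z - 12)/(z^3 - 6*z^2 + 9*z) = (z + 4)/(z*(z - 3))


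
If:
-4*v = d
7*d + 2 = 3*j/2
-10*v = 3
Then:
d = 6/5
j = 104/15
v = -3/10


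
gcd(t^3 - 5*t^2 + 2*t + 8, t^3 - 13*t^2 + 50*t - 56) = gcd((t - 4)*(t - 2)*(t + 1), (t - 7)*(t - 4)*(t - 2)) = t^2 - 6*t + 8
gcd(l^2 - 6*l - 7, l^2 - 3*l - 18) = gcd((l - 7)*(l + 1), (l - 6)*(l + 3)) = 1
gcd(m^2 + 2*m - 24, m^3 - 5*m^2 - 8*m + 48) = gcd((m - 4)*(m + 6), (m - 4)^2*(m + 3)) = m - 4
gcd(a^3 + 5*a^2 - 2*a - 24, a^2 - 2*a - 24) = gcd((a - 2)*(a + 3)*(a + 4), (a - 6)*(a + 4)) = a + 4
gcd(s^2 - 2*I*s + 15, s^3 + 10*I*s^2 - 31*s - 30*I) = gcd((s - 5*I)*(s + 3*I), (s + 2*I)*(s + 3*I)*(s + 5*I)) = s + 3*I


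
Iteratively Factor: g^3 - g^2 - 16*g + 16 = (g - 1)*(g^2 - 16) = (g - 1)*(g + 4)*(g - 4)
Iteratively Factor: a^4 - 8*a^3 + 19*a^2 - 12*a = (a)*(a^3 - 8*a^2 + 19*a - 12) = a*(a - 4)*(a^2 - 4*a + 3) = a*(a - 4)*(a - 1)*(a - 3)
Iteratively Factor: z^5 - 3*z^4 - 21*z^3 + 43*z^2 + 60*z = (z + 4)*(z^4 - 7*z^3 + 7*z^2 + 15*z) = z*(z + 4)*(z^3 - 7*z^2 + 7*z + 15) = z*(z + 1)*(z + 4)*(z^2 - 8*z + 15) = z*(z - 3)*(z + 1)*(z + 4)*(z - 5)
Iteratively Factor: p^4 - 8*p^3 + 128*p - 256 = (p - 4)*(p^3 - 4*p^2 - 16*p + 64) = (p - 4)^2*(p^2 - 16) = (p - 4)^3*(p + 4)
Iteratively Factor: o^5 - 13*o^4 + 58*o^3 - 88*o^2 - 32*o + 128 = (o - 4)*(o^4 - 9*o^3 + 22*o^2 - 32) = (o - 4)*(o + 1)*(o^3 - 10*o^2 + 32*o - 32) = (o - 4)^2*(o + 1)*(o^2 - 6*o + 8) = (o - 4)^3*(o + 1)*(o - 2)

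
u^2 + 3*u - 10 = (u - 2)*(u + 5)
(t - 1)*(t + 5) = t^2 + 4*t - 5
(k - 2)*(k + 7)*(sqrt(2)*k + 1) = sqrt(2)*k^3 + k^2 + 5*sqrt(2)*k^2 - 14*sqrt(2)*k + 5*k - 14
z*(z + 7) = z^2 + 7*z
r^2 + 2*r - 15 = (r - 3)*(r + 5)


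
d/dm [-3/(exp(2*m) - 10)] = 6*exp(2*m)/(exp(2*m) - 10)^2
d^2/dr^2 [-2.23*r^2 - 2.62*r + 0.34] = -4.46000000000000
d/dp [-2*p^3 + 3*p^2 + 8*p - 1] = -6*p^2 + 6*p + 8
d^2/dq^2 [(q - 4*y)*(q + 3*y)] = 2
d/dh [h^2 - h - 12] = 2*h - 1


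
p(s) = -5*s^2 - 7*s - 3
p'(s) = -10*s - 7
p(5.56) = -196.49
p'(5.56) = -62.60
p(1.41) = -22.81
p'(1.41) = -21.10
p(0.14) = -4.08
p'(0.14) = -8.40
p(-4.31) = -65.71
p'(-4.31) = 36.10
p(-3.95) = -53.36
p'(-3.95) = 32.50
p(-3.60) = -42.60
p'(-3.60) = 29.00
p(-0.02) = -2.86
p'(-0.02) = -6.80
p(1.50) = -24.75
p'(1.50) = -22.00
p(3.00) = -69.00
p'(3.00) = -37.00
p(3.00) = -69.00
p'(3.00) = -37.00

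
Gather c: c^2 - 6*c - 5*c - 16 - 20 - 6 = c^2 - 11*c - 42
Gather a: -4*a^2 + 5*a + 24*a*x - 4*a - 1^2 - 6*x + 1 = -4*a^2 + a*(24*x + 1) - 6*x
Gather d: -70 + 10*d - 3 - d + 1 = 9*d - 72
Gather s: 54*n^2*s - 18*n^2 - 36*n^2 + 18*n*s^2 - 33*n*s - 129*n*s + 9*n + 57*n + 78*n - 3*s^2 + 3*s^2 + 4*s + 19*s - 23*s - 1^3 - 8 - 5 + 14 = -54*n^2 + 18*n*s^2 + 144*n + s*(54*n^2 - 162*n)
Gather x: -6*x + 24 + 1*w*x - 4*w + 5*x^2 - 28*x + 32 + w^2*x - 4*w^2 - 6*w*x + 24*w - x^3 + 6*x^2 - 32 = -4*w^2 + 20*w - x^3 + 11*x^2 + x*(w^2 - 5*w - 34) + 24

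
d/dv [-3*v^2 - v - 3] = -6*v - 1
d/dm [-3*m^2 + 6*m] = 6 - 6*m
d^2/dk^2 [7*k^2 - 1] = 14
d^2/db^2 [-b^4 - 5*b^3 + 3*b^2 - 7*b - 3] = -12*b^2 - 30*b + 6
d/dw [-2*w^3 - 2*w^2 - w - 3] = -6*w^2 - 4*w - 1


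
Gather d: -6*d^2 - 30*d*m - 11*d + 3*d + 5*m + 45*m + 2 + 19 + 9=-6*d^2 + d*(-30*m - 8) + 50*m + 30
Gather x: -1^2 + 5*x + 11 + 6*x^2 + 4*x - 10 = 6*x^2 + 9*x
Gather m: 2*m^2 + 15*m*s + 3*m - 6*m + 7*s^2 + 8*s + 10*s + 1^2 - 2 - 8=2*m^2 + m*(15*s - 3) + 7*s^2 + 18*s - 9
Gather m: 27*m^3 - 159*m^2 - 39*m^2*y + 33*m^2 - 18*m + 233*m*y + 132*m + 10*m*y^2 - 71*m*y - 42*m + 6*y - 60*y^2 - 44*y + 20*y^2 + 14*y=27*m^3 + m^2*(-39*y - 126) + m*(10*y^2 + 162*y + 72) - 40*y^2 - 24*y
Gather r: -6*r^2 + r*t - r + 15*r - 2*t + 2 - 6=-6*r^2 + r*(t + 14) - 2*t - 4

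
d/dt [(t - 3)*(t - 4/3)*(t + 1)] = 3*t^2 - 20*t/3 - 1/3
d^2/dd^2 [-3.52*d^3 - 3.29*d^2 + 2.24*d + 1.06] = -21.12*d - 6.58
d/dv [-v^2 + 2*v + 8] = 2 - 2*v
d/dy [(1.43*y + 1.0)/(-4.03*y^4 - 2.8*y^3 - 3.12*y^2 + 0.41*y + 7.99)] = (17.2887*y^4 + 24.128*y^3 + 12.8616*y^2 + 6.24*y + 11.0157)/(16.2409*y^8 + 22.568*y^7 + 32.9872*y^6 + 14.1674*y^5 - 56.961*y^4 - 47.3024*y^3 - 49.6895*y^2 + 6.5518*y + 63.8401)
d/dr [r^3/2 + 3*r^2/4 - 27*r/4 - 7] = 3*r^2/2 + 3*r/2 - 27/4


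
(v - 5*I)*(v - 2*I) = v^2 - 7*I*v - 10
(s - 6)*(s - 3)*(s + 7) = s^3 - 2*s^2 - 45*s + 126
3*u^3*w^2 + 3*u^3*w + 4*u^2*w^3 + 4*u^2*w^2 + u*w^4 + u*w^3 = w*(u + w)*(3*u + w)*(u*w + u)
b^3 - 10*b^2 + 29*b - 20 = (b - 5)*(b - 4)*(b - 1)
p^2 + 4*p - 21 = (p - 3)*(p + 7)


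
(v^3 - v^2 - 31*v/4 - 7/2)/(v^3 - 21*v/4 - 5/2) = (2*v - 7)/(2*v - 5)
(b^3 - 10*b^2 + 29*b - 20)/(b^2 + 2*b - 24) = (b^2 - 6*b + 5)/(b + 6)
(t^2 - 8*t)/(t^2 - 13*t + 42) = t*(t - 8)/(t^2 - 13*t + 42)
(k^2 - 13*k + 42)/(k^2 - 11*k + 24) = (k^2 - 13*k + 42)/(k^2 - 11*k + 24)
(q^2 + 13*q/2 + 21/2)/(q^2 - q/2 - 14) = (q + 3)/(q - 4)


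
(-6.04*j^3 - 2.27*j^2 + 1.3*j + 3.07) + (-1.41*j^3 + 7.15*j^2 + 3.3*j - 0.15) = -7.45*j^3 + 4.88*j^2 + 4.6*j + 2.92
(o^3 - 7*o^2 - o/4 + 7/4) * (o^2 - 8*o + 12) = o^5 - 15*o^4 + 271*o^3/4 - 321*o^2/4 - 17*o + 21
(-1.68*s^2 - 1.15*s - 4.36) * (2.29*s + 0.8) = -3.8472*s^3 - 3.9775*s^2 - 10.9044*s - 3.488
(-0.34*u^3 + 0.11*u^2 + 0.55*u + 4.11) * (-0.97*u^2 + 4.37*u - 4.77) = 0.3298*u^5 - 1.5925*u^4 + 1.569*u^3 - 2.1079*u^2 + 15.3372*u - 19.6047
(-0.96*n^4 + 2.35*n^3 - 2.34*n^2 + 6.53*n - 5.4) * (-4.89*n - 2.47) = 4.6944*n^5 - 9.1203*n^4 + 5.6381*n^3 - 26.1519*n^2 + 10.2769*n + 13.338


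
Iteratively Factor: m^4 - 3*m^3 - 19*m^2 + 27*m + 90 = (m + 3)*(m^3 - 6*m^2 - m + 30) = (m - 3)*(m + 3)*(m^2 - 3*m - 10) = (m - 3)*(m + 2)*(m + 3)*(m - 5)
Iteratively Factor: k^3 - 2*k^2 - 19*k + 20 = (k + 4)*(k^2 - 6*k + 5) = (k - 1)*(k + 4)*(k - 5)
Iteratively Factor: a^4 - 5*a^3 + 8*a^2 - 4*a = (a)*(a^3 - 5*a^2 + 8*a - 4) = a*(a - 2)*(a^2 - 3*a + 2) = a*(a - 2)^2*(a - 1)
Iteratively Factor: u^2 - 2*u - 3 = (u + 1)*(u - 3)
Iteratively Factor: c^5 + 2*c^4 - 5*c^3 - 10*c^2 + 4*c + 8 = (c - 1)*(c^4 + 3*c^3 - 2*c^2 - 12*c - 8) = (c - 1)*(c + 1)*(c^3 + 2*c^2 - 4*c - 8) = (c - 1)*(c + 1)*(c + 2)*(c^2 - 4) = (c - 1)*(c + 1)*(c + 2)^2*(c - 2)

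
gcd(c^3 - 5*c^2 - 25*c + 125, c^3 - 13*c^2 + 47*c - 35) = c - 5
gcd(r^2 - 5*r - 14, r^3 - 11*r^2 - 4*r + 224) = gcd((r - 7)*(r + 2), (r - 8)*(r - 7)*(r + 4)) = r - 7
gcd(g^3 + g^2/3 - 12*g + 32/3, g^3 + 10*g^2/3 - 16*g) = g - 8/3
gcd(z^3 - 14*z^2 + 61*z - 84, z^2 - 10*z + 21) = z^2 - 10*z + 21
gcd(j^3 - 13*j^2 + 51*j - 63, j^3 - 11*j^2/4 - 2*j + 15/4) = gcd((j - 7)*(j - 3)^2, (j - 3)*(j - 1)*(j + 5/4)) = j - 3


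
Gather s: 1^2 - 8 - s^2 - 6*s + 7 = -s^2 - 6*s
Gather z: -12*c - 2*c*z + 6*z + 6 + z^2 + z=-12*c + z^2 + z*(7 - 2*c) + 6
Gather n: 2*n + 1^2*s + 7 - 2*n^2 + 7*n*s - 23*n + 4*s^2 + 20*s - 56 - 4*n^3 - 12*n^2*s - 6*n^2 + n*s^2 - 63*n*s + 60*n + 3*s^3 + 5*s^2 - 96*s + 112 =-4*n^3 + n^2*(-12*s - 8) + n*(s^2 - 56*s + 39) + 3*s^3 + 9*s^2 - 75*s + 63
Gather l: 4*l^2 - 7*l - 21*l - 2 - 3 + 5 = 4*l^2 - 28*l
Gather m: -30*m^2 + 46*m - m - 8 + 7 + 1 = -30*m^2 + 45*m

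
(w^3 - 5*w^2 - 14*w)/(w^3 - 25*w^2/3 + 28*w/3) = 3*(w + 2)/(3*w - 4)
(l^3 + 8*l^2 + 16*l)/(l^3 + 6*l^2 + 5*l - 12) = l*(l + 4)/(l^2 + 2*l - 3)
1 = 1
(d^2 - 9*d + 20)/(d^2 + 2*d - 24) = (d - 5)/(d + 6)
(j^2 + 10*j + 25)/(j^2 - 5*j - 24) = (j^2 + 10*j + 25)/(j^2 - 5*j - 24)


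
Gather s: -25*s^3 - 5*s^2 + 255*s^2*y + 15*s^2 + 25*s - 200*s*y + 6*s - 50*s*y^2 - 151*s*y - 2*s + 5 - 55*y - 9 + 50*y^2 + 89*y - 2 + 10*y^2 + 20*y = -25*s^3 + s^2*(255*y + 10) + s*(-50*y^2 - 351*y + 29) + 60*y^2 + 54*y - 6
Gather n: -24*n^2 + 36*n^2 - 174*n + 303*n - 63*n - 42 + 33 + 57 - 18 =12*n^2 + 66*n + 30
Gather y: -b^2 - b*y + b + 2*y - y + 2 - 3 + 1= -b^2 + b + y*(1 - b)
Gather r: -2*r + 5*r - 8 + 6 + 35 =3*r + 33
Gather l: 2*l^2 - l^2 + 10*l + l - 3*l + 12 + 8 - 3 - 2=l^2 + 8*l + 15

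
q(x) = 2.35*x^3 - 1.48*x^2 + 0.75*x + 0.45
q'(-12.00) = 1051.47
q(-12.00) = -4282.47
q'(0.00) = 0.75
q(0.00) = 0.45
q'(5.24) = 178.82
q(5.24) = 301.86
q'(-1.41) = 18.94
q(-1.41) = -10.14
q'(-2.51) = 52.60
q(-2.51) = -47.92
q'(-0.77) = 7.21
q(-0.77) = -2.08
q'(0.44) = 0.81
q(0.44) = 0.69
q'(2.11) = 25.89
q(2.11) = 17.52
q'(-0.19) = 1.57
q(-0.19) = 0.24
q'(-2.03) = 35.81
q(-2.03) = -26.83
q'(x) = 7.05*x^2 - 2.96*x + 0.75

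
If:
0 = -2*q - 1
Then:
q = -1/2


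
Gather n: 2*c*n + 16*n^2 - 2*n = 16*n^2 + n*(2*c - 2)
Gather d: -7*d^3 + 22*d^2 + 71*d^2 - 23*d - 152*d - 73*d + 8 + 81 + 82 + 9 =-7*d^3 + 93*d^2 - 248*d + 180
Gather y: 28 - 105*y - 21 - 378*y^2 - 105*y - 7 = -378*y^2 - 210*y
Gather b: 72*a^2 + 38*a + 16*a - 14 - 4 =72*a^2 + 54*a - 18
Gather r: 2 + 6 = 8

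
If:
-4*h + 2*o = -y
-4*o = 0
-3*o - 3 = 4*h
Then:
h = -3/4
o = 0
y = -3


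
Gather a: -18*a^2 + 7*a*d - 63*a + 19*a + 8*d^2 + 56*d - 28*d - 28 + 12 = -18*a^2 + a*(7*d - 44) + 8*d^2 + 28*d - 16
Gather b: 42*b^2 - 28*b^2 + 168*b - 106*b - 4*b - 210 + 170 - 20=14*b^2 + 58*b - 60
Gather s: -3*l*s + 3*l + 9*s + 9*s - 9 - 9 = 3*l + s*(18 - 3*l) - 18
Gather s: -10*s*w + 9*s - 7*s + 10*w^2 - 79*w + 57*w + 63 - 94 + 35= s*(2 - 10*w) + 10*w^2 - 22*w + 4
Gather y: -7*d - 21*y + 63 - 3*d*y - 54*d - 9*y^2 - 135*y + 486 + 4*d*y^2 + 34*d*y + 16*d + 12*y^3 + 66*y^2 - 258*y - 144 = -45*d + 12*y^3 + y^2*(4*d + 57) + y*(31*d - 414) + 405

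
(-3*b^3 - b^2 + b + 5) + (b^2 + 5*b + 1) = -3*b^3 + 6*b + 6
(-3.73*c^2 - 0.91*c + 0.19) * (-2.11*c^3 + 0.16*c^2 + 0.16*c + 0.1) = 7.8703*c^5 + 1.3233*c^4 - 1.1433*c^3 - 0.4882*c^2 - 0.0606*c + 0.019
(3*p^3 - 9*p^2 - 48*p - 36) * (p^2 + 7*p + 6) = 3*p^5 + 12*p^4 - 93*p^3 - 426*p^2 - 540*p - 216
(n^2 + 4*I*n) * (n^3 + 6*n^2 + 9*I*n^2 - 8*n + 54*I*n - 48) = n^5 + 6*n^4 + 13*I*n^4 - 44*n^3 + 78*I*n^3 - 264*n^2 - 32*I*n^2 - 192*I*n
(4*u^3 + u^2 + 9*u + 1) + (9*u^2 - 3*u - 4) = 4*u^3 + 10*u^2 + 6*u - 3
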